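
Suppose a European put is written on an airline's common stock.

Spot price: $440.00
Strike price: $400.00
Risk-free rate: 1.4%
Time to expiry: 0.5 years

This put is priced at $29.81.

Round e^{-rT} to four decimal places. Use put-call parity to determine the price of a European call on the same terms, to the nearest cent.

exp(−rT) = exp(−0.014·0.5) = 0.9930
Put-call parity: C − P = S − K·e^(−rT) = 440 − 400·0.9930 = 440 − 397.2000 = 42.8000
C = P + (C − P) = 29.81 + (42.8000) = 72.6100

$72.61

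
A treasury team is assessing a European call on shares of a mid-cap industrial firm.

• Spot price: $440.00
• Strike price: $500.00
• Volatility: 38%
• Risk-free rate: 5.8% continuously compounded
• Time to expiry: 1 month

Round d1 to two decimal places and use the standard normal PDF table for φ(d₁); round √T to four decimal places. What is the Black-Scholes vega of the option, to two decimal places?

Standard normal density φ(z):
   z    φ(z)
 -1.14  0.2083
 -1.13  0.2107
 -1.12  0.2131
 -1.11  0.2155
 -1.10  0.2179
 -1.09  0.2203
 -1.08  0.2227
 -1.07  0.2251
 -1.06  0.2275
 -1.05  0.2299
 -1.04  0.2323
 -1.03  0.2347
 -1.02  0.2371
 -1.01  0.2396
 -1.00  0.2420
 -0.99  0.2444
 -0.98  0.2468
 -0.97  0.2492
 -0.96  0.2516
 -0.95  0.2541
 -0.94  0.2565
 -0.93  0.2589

28.59

σ√T = 0.38 × 0.2887 = 0.1097
d₁ = [ln(440/500) + (0.058 + 0.38²/2)·0.08333] / 0.1097 = [-0.1278 + 0.0109] / 0.1097 = -1.0664 ≈ -1.07
√T = √0.08333 = 0.2887
φ(d₁) = φ(-1.07) = 0.2251
vega = S·φ(d₁)·√T = 440·0.2251·0.2887 = 28.5940
(Call and put vega coincide under Black-Scholes.)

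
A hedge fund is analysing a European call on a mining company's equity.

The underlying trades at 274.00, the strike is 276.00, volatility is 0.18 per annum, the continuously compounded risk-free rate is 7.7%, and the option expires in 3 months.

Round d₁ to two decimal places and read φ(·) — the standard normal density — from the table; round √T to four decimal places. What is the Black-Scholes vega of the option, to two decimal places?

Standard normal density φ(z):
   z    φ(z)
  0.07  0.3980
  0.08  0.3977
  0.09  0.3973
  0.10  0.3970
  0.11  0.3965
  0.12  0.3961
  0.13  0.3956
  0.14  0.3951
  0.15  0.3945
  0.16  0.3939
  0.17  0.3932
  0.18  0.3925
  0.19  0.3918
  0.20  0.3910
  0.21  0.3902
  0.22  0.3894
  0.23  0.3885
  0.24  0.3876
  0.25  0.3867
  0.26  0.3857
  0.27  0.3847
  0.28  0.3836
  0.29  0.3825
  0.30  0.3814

σ√T = 0.18·√0.25 = 0.0900
ln(S/K) + (r + σ²/2)T = ln(274/276) + (0.077 + 0.18²/2)·0.25 = -0.0073 + 0.0233 = 0.0160
d₁ = 0.0160 / 0.0900 = 0.1781 → 0.18
√T = √0.25 = 0.5000
φ(d₁) = φ(0.18) = 0.3925
vega = S·φ(d₁)·√T = 274·0.3925·0.5000 = 53.7725

53.77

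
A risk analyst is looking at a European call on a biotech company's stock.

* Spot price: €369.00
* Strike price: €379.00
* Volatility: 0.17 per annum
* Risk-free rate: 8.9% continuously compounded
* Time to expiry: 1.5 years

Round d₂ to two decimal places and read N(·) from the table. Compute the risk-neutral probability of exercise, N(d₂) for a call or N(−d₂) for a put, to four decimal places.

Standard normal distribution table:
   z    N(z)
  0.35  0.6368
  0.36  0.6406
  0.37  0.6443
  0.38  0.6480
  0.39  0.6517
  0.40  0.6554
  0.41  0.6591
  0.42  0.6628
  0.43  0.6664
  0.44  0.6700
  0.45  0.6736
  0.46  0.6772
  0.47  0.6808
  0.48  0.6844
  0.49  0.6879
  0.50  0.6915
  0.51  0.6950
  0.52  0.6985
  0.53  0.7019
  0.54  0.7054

0.6591

T = 1.5;  σ√T = 0.2082
ln(S/K) + (r + σ²/2)T = ln(369/379) + (0.089 + 0.17²/2)·1.5 = -0.0267 + 0.1552 = 0.1284
d₁ = 0.1284 / 0.2082 = 0.6169 ⇒ 0.62
d₂ = d₁ − σ√T = 0.6169 − 0.2082 = 0.4087 ⇒ 0.41
Pr(exercise) under Q = N(d₂) = 0.6591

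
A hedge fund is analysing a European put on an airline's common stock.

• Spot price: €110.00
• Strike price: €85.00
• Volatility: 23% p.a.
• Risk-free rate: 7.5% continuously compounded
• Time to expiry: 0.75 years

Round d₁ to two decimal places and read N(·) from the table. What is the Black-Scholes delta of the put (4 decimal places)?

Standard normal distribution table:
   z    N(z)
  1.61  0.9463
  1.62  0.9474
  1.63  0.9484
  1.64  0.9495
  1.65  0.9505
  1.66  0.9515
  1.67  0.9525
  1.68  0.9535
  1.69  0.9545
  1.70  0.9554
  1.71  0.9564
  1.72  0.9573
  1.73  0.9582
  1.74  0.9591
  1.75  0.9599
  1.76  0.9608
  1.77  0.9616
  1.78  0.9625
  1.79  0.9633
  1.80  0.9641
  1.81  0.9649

-0.0465

σ√T = 0.23·√0.75 = 0.1992
d₁ = [ln(110/85) + (0.075 + ½·0.23²)·0.75] / (σ√T) = (0.2578 + 0.0761) / 0.1992 = 1.6764 ≈ 1.68
N(d₁) = N(1.68) = 0.9535
Δ_put = N(d₁) − 1 = 0.9535 − 1 = -0.0465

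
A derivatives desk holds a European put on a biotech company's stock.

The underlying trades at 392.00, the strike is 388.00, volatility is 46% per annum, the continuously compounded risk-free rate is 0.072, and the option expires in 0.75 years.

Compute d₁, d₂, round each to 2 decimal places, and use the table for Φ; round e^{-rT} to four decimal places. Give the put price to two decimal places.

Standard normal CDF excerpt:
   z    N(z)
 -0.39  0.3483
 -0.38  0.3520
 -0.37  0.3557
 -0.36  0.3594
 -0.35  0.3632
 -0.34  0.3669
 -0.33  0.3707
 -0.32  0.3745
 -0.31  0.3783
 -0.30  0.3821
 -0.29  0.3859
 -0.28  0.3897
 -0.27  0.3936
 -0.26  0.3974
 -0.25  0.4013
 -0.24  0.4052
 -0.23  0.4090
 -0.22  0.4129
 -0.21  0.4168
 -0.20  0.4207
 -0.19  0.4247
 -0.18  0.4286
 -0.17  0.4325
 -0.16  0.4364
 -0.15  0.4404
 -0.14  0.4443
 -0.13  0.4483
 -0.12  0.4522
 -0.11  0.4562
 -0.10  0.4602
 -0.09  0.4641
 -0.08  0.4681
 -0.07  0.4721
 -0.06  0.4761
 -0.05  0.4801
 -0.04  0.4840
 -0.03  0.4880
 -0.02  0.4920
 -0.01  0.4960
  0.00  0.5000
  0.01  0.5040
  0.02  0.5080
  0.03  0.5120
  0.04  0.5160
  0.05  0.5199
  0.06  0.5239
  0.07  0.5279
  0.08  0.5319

T = 0.75;  σ√T = 0.3984
d₁ = [ln(392/388) + (0.072 + 0.46²/2)·0.75] / 0.3984 = [0.0103 + 0.1334] / 0.3984 = 0.3605 → 0.36
d₂ = d₁ − σ√T = 0.3605 − 0.3984 = -0.0379 → -0.04
e^(−rT) = e^(−0.072·0.75) = 0.9474
N(−d₂) = N(0.04) = 0.5160;  N(−d₁) = N(-0.36) = 0.3594
P = 388·0.9474·0.5160 − 392·0.3594 = 189.6771 − 140.8848 = 48.7923

48.79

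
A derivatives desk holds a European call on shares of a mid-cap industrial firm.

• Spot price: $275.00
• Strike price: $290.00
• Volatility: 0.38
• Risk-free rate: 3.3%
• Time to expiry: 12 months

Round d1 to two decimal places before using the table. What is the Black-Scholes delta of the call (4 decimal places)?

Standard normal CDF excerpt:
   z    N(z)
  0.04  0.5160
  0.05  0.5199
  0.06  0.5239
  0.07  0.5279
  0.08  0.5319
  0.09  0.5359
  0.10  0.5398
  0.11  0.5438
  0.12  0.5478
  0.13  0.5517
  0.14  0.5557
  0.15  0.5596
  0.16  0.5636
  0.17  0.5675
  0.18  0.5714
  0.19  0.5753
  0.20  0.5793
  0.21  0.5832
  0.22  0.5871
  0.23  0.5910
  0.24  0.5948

0.5557

T = 1;  σ√T = 0.3800
d₁ = [ln(275/290) + (0.033 + ½·0.38²)·1] / (σ√T) = (-0.0531 + 0.1052) / 0.3800 = 0.1371 → 0.14
N(d₁) = N(0.14) = 0.5557
Δ_call = N(d₁) = 0.5557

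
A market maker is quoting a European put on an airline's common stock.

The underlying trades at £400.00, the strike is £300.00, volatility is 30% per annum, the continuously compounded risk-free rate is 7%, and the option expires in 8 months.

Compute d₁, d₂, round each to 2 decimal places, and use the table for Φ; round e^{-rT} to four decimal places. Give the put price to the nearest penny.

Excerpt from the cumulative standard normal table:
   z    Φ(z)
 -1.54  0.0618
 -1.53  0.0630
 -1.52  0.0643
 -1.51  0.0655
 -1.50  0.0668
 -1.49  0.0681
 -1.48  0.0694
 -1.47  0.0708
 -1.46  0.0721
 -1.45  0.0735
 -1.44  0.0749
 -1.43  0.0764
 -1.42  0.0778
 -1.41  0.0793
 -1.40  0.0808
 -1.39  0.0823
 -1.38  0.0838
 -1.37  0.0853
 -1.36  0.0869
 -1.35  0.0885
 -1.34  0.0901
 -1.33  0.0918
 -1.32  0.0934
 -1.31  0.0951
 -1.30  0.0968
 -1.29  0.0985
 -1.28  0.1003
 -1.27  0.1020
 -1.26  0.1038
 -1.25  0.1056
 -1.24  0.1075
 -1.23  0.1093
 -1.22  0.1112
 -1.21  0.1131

σ√T = 0.3·√0.6667 = 0.2449
d₁ = [ln(400/300) + (0.07 + ½·0.3²)·0.6667] / (σ√T) = (0.2877 + 0.0767) / 0.2449 = 1.4874 which rounds to 1.49
d₂ = 1.4874 − 0.2449 = 1.2425 which rounds to 1.24
e^(−rT) = e^(−0.07·0.6667) = 0.9544
N(−d₂) = N(-1.24) = 0.1075;  N(−d₁) = N(-1.49) = 0.0681
P = 300·0.9544·0.1075 − 400·0.0681 = 30.7794 − 27.2400 = 3.5394

£3.54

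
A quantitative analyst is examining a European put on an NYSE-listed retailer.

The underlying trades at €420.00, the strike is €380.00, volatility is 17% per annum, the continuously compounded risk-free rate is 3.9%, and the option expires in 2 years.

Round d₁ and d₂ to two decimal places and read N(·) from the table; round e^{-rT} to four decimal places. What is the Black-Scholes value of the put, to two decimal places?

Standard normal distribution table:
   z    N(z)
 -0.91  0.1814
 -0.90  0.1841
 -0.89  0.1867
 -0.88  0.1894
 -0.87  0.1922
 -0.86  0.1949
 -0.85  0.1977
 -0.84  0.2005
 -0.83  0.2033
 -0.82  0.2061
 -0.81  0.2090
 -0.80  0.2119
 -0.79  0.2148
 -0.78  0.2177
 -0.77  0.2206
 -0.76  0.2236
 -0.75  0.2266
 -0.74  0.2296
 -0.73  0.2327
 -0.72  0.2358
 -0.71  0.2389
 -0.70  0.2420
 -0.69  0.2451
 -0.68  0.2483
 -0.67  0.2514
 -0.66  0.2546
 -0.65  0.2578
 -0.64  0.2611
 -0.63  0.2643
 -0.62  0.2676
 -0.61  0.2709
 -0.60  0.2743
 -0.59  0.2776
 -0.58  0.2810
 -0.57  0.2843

T = 2;  σ√T = 0.2404
d₁ = [ln(420/380) + (0.039 + 0.17²/2)·2] / 0.2404 = [0.1001 + 0.1069] / 0.2404 = 0.8609 ⇒ 0.86
d₂ = d₁ − σ√T = 0.8609 − 0.2404 = 0.6205 ⇒ 0.62
e^(−rT) = e^(−0.039·2) = 0.9250
N(−d₂) = N(-0.62) = 0.2676;  N(−d₁) = N(-0.86) = 0.1949
P = 380·0.9250·0.2676 − 420·0.1949 = 94.0614 − 81.8580 = 12.2034

€12.20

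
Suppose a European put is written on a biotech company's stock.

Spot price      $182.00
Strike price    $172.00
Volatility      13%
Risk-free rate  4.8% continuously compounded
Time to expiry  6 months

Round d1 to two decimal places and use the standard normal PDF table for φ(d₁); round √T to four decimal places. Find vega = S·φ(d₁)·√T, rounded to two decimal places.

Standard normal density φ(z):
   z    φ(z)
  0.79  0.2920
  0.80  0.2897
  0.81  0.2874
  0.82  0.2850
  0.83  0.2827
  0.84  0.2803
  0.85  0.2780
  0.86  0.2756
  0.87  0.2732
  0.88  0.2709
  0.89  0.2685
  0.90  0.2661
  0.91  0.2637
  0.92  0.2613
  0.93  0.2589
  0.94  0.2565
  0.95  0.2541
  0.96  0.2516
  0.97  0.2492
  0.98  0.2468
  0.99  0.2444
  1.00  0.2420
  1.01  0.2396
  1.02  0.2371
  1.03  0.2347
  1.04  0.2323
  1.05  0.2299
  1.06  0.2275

σ√T = 0.13 × 0.7071 = 0.0919
d₁ = [ln(182/172) + (0.048 + 0.13²/2)·0.5] / 0.0919 = [0.0565 + 0.0282] / 0.0919 = 0.9218 ⇒ 0.92
√T = √0.5 = 0.7071
φ(d₁) = φ(0.92) = 0.2613
vega = S·φ(d₁)·√T = 182·0.2613·0.7071 = 33.6273

33.63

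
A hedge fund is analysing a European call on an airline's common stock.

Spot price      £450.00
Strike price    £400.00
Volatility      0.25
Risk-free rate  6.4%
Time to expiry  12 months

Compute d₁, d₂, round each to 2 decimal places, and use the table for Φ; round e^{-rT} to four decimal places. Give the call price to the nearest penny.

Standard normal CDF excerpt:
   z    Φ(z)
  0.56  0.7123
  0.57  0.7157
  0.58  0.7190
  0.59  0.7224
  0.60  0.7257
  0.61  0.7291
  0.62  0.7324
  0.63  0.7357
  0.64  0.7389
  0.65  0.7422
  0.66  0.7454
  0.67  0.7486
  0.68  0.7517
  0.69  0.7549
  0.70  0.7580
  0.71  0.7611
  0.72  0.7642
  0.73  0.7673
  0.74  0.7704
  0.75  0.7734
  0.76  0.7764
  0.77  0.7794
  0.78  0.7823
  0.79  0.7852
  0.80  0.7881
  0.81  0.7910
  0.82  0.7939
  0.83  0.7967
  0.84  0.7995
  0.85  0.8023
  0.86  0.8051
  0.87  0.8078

σ√T = 0.25 × 1.0000 = 0.2500
d₁ = [ln(450/400) + (0.064 + 0.25²/2)·1] / 0.2500 = [0.1178 + 0.0953] / 0.2500 = 0.8521 which rounds to 0.85
d₂ = d₁ − σ√T = 0.8521 − 0.2500 = 0.6021 which rounds to 0.60
exp(−rT) = exp(−0.064·1) = 0.9380
N(d₁) = N(0.85) = 0.8023;  N(d₂) = N(0.60) = 0.7257
C = 450·0.8023 − 400·0.9380·0.7257 = 361.0350 − 272.2826 = 88.7524

£88.75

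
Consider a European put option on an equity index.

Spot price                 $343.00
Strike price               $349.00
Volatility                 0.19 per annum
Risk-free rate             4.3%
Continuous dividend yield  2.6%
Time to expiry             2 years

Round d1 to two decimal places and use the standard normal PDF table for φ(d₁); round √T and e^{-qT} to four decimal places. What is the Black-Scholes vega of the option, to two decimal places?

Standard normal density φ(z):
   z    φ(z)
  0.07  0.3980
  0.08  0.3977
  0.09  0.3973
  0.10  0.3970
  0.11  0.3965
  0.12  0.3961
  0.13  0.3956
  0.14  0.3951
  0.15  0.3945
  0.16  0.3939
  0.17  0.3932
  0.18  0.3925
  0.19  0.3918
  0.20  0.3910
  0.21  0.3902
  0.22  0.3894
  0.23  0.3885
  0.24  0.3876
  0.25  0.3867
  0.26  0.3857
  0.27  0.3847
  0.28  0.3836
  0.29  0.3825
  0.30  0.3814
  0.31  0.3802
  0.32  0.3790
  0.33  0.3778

T = 2;  σ√T = 0.2687
d₁ = [ln(343/349) + (0.043 − 0.026 + 0.19²/2)·2] / 0.2687 = [-0.0173 + 0.0701] / 0.2687 = 0.1963 which rounds to 0.20
√T = √2 = 1.4142
φ(d₁) = φ(0.20) = 0.3910
e^(−qT) = e^(−0.026·2) = 0.9493
vega = S·e^(−qT)·φ(d₁)·√T = 343·0.9493·0.3910·1.4142 = 180.0467
(Call and put vega coincide under Black-Scholes.)

180.05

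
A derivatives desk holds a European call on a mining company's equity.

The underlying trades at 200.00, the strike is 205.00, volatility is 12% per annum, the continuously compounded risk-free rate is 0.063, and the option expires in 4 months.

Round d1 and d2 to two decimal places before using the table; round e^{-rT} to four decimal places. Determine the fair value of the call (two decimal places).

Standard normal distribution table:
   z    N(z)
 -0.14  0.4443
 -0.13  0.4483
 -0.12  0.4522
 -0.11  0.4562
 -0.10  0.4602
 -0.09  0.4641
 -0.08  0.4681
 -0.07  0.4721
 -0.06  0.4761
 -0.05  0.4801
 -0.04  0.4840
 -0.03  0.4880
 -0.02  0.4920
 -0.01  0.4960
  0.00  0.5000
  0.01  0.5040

5.24

σ√T = 0.12 × 0.5774 = 0.0693
d₁ = [ln(200/205) + (0.063 + 0.12²/2)·0.3333] / 0.0693 = [-0.0247 + 0.0234] / 0.0693 = -0.0187 ≈ -0.02
d₂ = d₁ − σ√T = -0.0187 − 0.0693 = -0.0879 ≈ -0.09
e^(−rT) = e^(−0.063·0.3333) = 0.9792
C = 200·N(-0.02) − 205·0.9792·N(-0.09) = 200·0.4920 − 205·0.9792·0.4641 = 98.4000 − 93.1616 = 5.2384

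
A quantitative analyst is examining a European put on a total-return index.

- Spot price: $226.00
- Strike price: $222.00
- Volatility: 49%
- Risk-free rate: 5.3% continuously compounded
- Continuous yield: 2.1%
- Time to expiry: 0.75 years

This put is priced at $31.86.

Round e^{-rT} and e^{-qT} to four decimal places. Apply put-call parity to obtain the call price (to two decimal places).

e^(−qT) = e^(−0.021·0.75) = 0.9844;  e^(−rT) = e^(−0.053·0.75) = 0.9610
Put-call parity: C − P = S·e^(−qT) − K·e^(−rT) = 226·0.9844 − 222·0.9610 = 222.4744 − 213.3420 = 9.1324
C = P + (C − P) = 31.86 + (9.1324) = 40.9924

$40.99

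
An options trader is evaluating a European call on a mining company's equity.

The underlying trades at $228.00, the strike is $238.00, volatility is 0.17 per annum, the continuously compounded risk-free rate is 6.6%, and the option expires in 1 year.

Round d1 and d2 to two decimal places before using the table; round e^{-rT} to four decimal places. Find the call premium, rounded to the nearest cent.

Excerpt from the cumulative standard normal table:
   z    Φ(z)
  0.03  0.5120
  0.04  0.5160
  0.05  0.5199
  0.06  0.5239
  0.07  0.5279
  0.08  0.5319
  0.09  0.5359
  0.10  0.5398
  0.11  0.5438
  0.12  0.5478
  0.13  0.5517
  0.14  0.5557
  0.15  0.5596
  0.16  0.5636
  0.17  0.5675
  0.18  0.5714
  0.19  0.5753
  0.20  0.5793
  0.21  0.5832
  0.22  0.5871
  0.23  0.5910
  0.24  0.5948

T = 1;  σ√T = 0.1700
d₁ = [ln(228/238) + (0.066 + ½·0.17²)·1] / (σ√T) = (-0.0429 + 0.0805) / 0.1700 = 0.2207 ⇒ 0.22
d₂ = 0.2207 − 0.1700 = 0.0507 ⇒ 0.05
exp(−rT) = exp(−0.066·1) = 0.9361
C = 228·N(0.22) − 238·0.9361·N(0.05) = 228·0.5871 − 238·0.9361·0.5199 = 133.8588 − 115.8295 = 18.0293

$18.03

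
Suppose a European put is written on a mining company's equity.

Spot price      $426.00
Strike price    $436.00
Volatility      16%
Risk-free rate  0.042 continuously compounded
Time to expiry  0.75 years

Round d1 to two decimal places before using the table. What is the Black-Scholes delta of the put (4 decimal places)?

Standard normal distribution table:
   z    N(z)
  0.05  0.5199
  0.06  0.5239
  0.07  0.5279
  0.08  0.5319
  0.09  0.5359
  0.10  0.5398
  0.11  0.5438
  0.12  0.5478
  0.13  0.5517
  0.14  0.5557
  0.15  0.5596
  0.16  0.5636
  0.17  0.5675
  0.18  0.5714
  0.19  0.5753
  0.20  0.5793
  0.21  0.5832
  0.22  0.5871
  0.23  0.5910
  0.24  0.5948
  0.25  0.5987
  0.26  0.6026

-0.4483

T = 0.75;  σ√T = 0.1386
d₁ = [ln(426/436) + (0.042 + 0.16²/2)·0.75] / 0.1386 = [-0.0232 + 0.0411] / 0.1386 = 0.1292 → 0.13
N(d₁) = N(0.13) = 0.5517
Δ_put = N(d₁) − 1 = 0.5517 − 1 = -0.4483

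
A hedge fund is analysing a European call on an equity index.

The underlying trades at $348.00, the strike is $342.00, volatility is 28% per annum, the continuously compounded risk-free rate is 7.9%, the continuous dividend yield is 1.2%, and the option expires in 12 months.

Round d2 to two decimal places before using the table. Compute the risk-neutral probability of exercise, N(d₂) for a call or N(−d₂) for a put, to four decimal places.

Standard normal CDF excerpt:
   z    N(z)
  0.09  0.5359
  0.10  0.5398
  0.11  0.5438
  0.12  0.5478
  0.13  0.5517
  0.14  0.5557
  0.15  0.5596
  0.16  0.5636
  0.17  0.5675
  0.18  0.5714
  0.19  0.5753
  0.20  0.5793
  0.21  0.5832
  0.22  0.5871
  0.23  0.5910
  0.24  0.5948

0.5636

σ√T = 0.28 × 1.0000 = 0.2800
d₁ = [ln(348/342) + (0.079 − 0.012 + 0.28²/2)·1] / 0.2800 = [0.0174 + 0.1062] / 0.2800 = 0.4414 ⇒ 0.44
d₂ = d₁ − σ√T = 0.4414 − 0.2800 = 0.1614 ⇒ 0.16
Pr(exercise) under Q = N(d₂) = 0.5636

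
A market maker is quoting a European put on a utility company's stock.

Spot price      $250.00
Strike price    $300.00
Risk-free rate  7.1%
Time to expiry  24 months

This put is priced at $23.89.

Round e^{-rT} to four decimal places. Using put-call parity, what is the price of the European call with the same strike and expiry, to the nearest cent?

$13.61

exp(−rT) = exp(−0.071·2) = 0.8676
Put-call parity: C − P = S − K·e^(−rT) = 250 − 300·0.8676 = 250 − 260.2800 = -10.2800
C = P + (C − P) = 23.89 + (-10.2800) = 13.6100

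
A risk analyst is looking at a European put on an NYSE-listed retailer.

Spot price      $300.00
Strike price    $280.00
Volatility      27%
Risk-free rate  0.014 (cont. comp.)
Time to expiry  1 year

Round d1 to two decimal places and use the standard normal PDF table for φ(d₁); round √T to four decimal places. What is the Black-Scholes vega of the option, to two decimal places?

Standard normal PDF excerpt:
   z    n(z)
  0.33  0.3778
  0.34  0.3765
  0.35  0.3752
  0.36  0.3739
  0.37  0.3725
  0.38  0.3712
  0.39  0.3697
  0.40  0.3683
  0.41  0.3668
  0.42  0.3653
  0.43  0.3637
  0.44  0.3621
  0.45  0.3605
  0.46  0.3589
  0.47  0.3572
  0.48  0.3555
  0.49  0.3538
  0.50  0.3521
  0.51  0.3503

108.63

σ√T = 0.27 × 1.0000 = 0.2700
ln(S/K) + (r + σ²/2)T = ln(300/280) + (0.014 + 0.27²/2)·1 = 0.0690 + 0.0505 = 0.1194
d₁ = 0.1194 / 0.2700 = 0.4424 ≈ 0.44
√T = √1 = 1.0000
φ(d₁) = φ(0.44) = 0.3621
vega = S·φ(d₁)·√T = 300·0.3621·1.0000 = 108.6300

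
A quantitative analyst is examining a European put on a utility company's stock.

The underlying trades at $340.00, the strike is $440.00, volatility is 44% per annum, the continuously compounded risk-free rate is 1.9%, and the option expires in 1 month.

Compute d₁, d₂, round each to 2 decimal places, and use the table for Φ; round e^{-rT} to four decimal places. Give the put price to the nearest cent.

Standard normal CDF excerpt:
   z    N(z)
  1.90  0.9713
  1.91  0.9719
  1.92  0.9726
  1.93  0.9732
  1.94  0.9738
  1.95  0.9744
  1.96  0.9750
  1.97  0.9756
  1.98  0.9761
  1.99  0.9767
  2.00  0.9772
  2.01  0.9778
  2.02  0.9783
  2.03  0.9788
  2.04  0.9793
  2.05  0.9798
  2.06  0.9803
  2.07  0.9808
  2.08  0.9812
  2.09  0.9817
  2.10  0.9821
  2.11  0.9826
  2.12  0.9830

$99.74

T = 0.08333;  σ√T = 0.1270
d₁ = [ln(340/440) + (0.019 + ½·0.44²)·0.08333] / (σ√T) = (-0.2578 + 0.0096) / 0.1270 = -1.9539 which rounds to -1.95
d₂ = -1.9539 − 0.1270 = -2.0809 which rounds to -2.08
exp(−rT) = exp(−0.019·0.08333) = 0.9984
N(−d₂) = N(2.08) = 0.9812;  N(−d₁) = N(1.95) = 0.9744
P = 440·0.9984·0.9812 − 340·0.9744 = 431.0372 − 331.2960 = 99.7412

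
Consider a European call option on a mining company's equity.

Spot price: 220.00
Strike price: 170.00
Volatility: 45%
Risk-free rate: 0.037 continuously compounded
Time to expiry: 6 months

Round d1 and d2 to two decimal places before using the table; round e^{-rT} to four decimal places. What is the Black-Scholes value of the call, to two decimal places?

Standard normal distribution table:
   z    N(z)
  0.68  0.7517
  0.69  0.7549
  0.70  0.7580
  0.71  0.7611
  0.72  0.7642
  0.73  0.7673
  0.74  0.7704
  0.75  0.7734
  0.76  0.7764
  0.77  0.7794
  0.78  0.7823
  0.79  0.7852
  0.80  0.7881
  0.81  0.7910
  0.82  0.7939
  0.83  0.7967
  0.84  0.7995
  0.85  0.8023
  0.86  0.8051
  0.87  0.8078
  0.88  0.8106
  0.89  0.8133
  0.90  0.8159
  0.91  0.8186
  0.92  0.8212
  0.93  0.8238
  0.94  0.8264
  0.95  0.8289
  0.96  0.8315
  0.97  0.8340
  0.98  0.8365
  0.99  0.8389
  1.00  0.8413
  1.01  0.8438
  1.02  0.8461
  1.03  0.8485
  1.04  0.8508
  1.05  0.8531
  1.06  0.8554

59.65

σ√T = 0.45 × 0.7071 = 0.3182
d₁ = [ln(220/170) + (0.037 + 0.45²/2)·0.5] / 0.3182 = [0.2578 + 0.0691] / 0.3182 = 1.0275 ≈ 1.03
d₂ = d₁ − σ√T = 1.0275 − 0.3182 = 0.7093 ≈ 0.71
e^(−rT) = e^(−0.037·0.5) = 0.9817
N(d₁) = N(1.03) = 0.8485;  N(d₂) = N(0.71) = 0.7611
C = 220·0.8485 − 170·0.9817·0.7611 = 186.6700 − 127.0192 = 59.6508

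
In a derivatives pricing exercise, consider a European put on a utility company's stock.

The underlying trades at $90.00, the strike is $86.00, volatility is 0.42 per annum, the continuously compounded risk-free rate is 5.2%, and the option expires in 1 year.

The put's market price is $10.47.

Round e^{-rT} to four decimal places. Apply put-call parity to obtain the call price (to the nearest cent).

e^(−rT) = e^(−0.052·1) = 0.9493
Put-call parity: C − P = S − K·e^(−rT) = 90 − 86·0.9493 = 90 − 81.6398 = 8.3602
C = P + (C − P) = 10.47 + (8.3602) = 18.8302

$18.83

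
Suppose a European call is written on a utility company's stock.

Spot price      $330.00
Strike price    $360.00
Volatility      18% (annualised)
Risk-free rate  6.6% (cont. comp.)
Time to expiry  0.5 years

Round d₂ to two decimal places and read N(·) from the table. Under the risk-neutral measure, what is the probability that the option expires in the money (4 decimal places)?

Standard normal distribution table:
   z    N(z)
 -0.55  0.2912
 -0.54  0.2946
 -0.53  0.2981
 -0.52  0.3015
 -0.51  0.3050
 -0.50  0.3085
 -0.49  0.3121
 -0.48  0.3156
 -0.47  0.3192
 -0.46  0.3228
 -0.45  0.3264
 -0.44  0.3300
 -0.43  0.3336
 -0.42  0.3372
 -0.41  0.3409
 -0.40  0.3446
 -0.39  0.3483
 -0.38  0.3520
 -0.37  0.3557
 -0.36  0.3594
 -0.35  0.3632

0.3121

T = 0.5;  σ√T = 0.1273
d₁ = [ln(330/360) + (0.066 + 0.18²/2)·0.5] / 0.1273 = [-0.0870 + 0.0411] / 0.1273 = -0.3607 which rounds to -0.36
d₂ = d₁ − σ√T = -0.3607 − 0.1273 = -0.4880 which rounds to -0.49
Pr(exercise) under Q = N(d₂) = 0.3121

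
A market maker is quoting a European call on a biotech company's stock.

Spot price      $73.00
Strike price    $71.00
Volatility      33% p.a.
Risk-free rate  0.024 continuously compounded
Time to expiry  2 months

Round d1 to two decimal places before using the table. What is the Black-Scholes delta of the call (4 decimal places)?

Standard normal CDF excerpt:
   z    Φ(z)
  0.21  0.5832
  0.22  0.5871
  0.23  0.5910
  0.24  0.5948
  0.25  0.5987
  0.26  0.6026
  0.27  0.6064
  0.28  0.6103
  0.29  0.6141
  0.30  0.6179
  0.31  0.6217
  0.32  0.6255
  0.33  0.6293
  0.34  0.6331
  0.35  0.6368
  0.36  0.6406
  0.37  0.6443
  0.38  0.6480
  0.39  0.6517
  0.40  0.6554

T = 0.1667;  σ√T = 0.1347
d₁ = [ln(73/71) + (0.024 + 0.33²/2)·0.1667] / 0.1347 = [0.0278 + 0.0131] / 0.1347 = 0.3033 ≈ 0.30
N(d₁) = N(0.30) = 0.6179
Δ_call = N(d₁) = 0.6179

0.6179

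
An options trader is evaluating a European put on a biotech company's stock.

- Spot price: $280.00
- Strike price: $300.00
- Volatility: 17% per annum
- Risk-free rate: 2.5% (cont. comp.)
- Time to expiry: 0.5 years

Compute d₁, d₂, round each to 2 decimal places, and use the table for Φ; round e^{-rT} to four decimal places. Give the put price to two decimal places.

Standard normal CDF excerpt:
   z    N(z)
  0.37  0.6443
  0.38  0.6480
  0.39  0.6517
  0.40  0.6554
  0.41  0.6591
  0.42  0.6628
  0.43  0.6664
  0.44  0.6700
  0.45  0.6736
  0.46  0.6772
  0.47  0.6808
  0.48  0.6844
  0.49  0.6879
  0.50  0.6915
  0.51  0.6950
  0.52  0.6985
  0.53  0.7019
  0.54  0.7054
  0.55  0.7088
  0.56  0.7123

$23.41

σ√T = 0.17 × 0.7071 = 0.1202
d₁ = [ln(280/300) + (0.025 + 0.17²/2)·0.5] / 0.1202 = [-0.0690 + 0.0197] / 0.1202 = -0.4099 → -0.41
d₂ = d₁ − σ√T = -0.4099 − 0.1202 = -0.5301 → -0.53
e^(−rT) = e^(−0.025·0.5) = 0.9876
N(−d₂) = N(0.53) = 0.7019;  N(−d₁) = N(0.41) = 0.6591
P = 300·0.9876·0.7019 − 280·0.6591 = 207.9589 − 184.5480 = 23.4109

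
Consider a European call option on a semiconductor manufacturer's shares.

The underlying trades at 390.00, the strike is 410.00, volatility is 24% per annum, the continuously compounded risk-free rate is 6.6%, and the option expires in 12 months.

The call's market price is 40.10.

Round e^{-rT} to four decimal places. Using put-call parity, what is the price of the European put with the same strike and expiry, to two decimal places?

e^(−rT) = e^(−0.066·1) = 0.9361
Put-call parity: C − P = S − K·e^(−rT) = 390 − 410·0.9361 = 390 − 383.8010 = 6.1990
P = C − (C − P) = 40.10 − (6.1990) = 33.9010

33.90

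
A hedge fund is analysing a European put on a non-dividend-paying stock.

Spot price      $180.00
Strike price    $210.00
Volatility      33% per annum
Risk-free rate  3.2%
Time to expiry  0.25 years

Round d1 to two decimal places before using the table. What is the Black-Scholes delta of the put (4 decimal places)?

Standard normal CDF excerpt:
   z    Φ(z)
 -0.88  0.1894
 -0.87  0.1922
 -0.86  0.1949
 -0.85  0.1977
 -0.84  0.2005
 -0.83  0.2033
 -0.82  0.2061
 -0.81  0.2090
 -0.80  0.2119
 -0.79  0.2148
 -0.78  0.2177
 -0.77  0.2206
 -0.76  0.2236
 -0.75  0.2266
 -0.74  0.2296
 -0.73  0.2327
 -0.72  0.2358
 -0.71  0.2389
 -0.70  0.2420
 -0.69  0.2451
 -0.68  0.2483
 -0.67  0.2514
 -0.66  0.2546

σ√T = 0.33·√0.25 = 0.1650
ln(S/K) + (r + σ²/2)T = ln(180/210) + (0.032 + 0.33²/2)·0.25 = -0.1542 + 0.0216 = -0.1325
d₁ = -0.1325 / 0.1650 = -0.8033 which rounds to -0.80
N(d₁) = N(-0.80) = 0.2119
Δ_put = N(d₁) − 1 = 0.2119 − 1 = -0.7881

-0.7881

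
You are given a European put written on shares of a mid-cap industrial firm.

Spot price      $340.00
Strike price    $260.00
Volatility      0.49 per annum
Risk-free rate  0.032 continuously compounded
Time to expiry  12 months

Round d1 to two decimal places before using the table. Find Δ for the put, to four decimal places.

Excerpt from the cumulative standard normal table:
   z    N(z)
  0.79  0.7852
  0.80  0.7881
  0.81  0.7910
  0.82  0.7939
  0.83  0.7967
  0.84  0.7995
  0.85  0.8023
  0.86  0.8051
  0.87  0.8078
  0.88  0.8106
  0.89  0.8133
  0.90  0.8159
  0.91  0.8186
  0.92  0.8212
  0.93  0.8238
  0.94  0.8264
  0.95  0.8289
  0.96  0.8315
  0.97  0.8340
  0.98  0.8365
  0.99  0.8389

σ√T = 0.49 × 1.0000 = 0.4900
ln(S/K) + (r + σ²/2)T = ln(340/260) + (0.032 + 0.49²/2)·1 = 0.2683 + 0.1520 = 0.4203
d₁ = 0.4203 / 0.4900 = 0.8578 ≈ 0.86
N(d₁) = N(0.86) = 0.8051
Δ_put = N(d₁) − 1 = 0.8051 − 1 = -0.1949

-0.1949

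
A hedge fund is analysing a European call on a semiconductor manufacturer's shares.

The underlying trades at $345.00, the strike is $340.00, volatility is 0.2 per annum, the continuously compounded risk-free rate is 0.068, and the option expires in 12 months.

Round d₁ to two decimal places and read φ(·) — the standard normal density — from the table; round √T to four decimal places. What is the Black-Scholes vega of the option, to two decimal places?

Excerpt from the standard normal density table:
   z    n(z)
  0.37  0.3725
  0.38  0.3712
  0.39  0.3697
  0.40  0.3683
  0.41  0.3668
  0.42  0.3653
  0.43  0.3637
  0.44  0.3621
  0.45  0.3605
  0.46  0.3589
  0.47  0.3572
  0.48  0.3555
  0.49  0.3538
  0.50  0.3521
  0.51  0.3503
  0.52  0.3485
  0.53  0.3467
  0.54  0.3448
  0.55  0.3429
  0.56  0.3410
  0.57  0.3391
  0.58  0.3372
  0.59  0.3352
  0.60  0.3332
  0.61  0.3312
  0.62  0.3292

σ√T = 0.2 × 1.0000 = 0.2000
d₁ = [ln(345/340) + (0.068 + 0.2²/2)·1] / 0.2000 = [0.0146 + 0.0880] / 0.2000 = 0.5130 which rounds to 0.51
√T = √1 = 1.0000
φ(d₁) = φ(0.51) = 0.3503
vega = S·φ(d₁)·√T = 345·0.3503·1.0000 = 120.8535

120.85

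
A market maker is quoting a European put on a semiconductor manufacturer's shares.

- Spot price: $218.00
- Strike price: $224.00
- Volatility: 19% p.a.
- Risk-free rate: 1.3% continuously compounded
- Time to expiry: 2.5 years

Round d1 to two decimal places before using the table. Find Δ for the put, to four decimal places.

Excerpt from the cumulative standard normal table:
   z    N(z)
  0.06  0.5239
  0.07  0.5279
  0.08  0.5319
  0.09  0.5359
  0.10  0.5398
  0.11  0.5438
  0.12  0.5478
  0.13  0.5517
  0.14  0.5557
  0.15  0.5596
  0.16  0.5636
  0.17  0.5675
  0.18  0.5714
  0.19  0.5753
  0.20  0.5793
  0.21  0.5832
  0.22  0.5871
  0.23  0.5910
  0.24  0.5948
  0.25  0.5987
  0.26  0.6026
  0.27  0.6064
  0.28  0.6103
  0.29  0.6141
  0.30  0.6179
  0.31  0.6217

σ√T = 0.19·√2.5 = 0.3004
d₁ = [ln(218/224) + (0.013 + 0.19²/2)·2.5] / 0.3004 = [-0.0272 + 0.0776] / 0.3004 = 0.1680 which rounds to 0.17
N(d₁) = N(0.17) = 0.5675
Δ_put = N(d₁) − 1 = 0.5675 − 1 = -0.4325

-0.4325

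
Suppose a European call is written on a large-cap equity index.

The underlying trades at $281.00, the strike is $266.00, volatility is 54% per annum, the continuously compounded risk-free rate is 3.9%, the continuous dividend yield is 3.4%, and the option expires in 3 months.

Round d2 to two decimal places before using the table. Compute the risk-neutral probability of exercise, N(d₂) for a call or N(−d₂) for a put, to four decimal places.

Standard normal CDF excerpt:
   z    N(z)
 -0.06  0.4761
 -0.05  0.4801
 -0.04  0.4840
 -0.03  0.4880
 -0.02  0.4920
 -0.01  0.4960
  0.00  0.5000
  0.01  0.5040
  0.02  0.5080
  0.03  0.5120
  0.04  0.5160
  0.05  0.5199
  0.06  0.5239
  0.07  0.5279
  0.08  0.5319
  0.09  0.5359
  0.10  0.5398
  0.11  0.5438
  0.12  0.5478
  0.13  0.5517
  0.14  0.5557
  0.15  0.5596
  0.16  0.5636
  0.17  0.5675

σ√T = 0.54·√0.25 = 0.2700
d₁ = [ln(281/266) + (0.039 − 0.034 + ½·0.54²)·0.25] / (σ√T) = (0.0549 + 0.0377) / 0.2700 = 0.3428 → 0.34
d₂ = 0.3428 − 0.2700 = 0.0728 → 0.07
Risk-neutral Pr[S_T > K] = N(d₂) = N(0.07) = 0.5279

0.5279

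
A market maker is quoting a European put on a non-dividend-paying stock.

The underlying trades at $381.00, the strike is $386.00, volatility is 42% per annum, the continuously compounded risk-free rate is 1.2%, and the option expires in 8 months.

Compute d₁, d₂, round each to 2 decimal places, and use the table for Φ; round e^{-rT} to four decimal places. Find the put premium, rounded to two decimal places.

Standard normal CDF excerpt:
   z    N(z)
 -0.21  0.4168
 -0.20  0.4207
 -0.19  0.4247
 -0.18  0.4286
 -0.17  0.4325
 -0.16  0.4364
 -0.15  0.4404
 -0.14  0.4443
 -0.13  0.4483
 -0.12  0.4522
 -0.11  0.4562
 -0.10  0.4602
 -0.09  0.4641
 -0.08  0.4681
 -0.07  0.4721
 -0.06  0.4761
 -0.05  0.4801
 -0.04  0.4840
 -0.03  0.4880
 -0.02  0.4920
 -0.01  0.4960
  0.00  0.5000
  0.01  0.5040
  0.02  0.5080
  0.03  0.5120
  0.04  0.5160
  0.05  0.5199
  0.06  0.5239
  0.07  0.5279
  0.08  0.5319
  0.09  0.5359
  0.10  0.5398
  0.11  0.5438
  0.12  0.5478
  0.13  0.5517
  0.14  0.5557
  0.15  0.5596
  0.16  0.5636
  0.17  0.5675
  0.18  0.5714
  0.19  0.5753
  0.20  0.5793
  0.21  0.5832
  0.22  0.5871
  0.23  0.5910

σ√T = 0.42·√0.6667 = 0.3429
d₁ = [ln(381/386) + (0.012 + 0.42²/2)·0.6667] / 0.3429 = [-0.0130 + 0.0668] / 0.3429 = 0.1568 → 0.16
d₂ = d₁ − σ√T = 0.1568 − 0.3429 = -0.1862 → -0.19
e^(−rT) = e^(−0.012·0.6667) = 0.9920
P = 386·0.9920·N(0.19) − 381·N(-0.16) = 386·0.9920·0.5753 − 381·0.4364 = 220.2893 − 166.2684 = 54.0209

$54.02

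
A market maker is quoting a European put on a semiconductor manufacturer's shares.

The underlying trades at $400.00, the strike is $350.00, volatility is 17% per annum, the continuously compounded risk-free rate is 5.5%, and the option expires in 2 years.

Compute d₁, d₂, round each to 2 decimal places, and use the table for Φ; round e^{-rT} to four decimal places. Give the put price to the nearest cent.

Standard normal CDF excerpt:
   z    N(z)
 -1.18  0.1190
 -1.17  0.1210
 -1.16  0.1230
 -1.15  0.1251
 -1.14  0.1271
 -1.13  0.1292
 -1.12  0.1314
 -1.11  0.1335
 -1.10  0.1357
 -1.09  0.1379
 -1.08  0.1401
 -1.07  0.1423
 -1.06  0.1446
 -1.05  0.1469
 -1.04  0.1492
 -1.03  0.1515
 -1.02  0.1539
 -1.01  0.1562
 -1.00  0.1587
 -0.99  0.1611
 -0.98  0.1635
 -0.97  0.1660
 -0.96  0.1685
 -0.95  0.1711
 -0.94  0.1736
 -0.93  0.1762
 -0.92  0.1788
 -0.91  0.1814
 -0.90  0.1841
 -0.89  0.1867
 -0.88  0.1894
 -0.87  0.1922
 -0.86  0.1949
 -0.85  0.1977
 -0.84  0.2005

σ√T = 0.17·√2 = 0.2404
d₁ = [ln(400/350) + (0.055 + 0.17²/2)·2] / 0.2404 = [0.1335 + 0.1389] / 0.2404 = 1.1332 → 1.13
d₂ = d₁ − σ√T = 1.1332 − 0.2404 = 0.8927 → 0.89
e^(−rT) = e^(−0.055·2) = 0.8958
P = 350·0.8958·N(-0.89) − 400·N(-1.13) = 350·0.8958·0.1867 − 400·0.1292 = 58.5361 − 51.6800 = 6.8561

$6.86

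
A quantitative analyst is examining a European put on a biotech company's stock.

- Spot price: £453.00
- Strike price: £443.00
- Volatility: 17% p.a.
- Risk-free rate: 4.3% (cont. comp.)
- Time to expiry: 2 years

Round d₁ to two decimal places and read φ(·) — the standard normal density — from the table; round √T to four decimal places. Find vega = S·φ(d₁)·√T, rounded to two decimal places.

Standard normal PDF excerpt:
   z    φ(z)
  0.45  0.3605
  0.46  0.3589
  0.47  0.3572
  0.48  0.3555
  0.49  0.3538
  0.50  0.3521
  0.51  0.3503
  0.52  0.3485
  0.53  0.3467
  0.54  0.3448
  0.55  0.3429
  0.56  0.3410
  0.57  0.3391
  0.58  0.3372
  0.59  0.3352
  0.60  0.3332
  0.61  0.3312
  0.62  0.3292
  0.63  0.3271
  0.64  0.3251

σ√T = 0.17 × 1.4142 = 0.2404
d₁ = [ln(453/443) + (0.043 + ½·0.17²)·2] / (σ√T) = (0.0223 + 0.1149) / 0.2404 = 0.5708 ≈ 0.57
√T = √2 = 1.4142
φ(d₁) = φ(0.57) = 0.3391
vega = S·φ(d₁)·√T = 453·0.3391·1.4142 = 217.2385

217.24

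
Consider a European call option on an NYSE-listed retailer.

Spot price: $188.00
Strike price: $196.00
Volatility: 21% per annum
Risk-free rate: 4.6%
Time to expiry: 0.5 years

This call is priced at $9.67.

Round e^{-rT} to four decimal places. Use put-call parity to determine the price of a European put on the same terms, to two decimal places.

$13.22

e^(−rT) = e^(−0.046·0.5) = 0.9773
Put-call parity: C − P = S − K·e^(−rT) = 188 − 196·0.9773 = 188 − 191.5508 = -3.5508
P = C − (C − P) = 9.67 − (-3.5508) = 13.2208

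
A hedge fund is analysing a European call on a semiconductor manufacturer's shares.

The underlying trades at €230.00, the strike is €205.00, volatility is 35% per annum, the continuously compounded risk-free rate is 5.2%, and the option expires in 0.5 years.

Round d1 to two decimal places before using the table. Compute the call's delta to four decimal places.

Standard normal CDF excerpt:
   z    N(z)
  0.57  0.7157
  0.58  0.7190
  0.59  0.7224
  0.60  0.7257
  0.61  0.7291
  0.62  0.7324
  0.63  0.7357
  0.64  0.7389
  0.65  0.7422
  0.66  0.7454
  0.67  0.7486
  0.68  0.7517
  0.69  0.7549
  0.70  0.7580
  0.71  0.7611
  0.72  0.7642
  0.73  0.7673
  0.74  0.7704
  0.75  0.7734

0.7549

T = 0.5;  σ√T = 0.2475
d₁ = [ln(230/205) + (0.052 + 0.35²/2)·0.5] / 0.2475 = [0.1151 + 0.0566] / 0.2475 = 0.6937 which rounds to 0.69
N(d₁) = N(0.69) = 0.7549
Δ_call = N(d₁) = 0.7549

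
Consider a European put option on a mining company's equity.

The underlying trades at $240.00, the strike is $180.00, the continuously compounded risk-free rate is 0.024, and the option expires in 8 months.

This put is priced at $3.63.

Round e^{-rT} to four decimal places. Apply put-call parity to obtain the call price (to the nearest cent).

$66.49

exp(−rT) = exp(−0.024·0.6667) = 0.9841
Put-call parity: C − P = S − K·e^(−rT) = 240 − 180·0.9841 = 240 − 177.1380 = 62.8620
C = P + (C − P) = 3.63 + (62.8620) = 66.4920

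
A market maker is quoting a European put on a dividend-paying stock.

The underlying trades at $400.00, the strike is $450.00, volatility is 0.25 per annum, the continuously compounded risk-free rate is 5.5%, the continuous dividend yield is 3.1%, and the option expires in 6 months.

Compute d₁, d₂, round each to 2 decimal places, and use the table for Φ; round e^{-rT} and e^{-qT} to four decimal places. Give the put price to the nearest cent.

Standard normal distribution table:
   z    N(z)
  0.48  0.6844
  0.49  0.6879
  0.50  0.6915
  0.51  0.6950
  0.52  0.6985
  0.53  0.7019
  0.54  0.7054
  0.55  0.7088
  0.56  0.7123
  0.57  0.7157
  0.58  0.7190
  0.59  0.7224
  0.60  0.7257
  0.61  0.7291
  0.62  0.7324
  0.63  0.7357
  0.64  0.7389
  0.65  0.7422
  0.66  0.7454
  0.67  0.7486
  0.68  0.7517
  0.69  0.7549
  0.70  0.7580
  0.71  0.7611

$56.78

σ√T = 0.25 × 0.7071 = 0.1768
ln(S/K) + (r − q + σ²/2)T = ln(400/450) + (0.055 − 0.031 + 0.25²/2)·0.5 = -0.1178 + 0.0276 = -0.0902
d₁ = -0.0902 / 0.1768 = -0.5100 which rounds to -0.51
d₂ = d₁ − σ√T = -0.5100 − 0.1768 = -0.6868 which rounds to -0.69
exp(−qT) = exp(−0.031·0.5) = 0.9846;  exp(−rT) = exp(−0.055·0.5) = 0.9729
P = 450·0.9729·N(0.69) − 400·0.9846·N(0.51) = 450·0.9729·0.7549 − 400·0.9846·0.6950 = 330.4990 − 273.7188 = 56.7802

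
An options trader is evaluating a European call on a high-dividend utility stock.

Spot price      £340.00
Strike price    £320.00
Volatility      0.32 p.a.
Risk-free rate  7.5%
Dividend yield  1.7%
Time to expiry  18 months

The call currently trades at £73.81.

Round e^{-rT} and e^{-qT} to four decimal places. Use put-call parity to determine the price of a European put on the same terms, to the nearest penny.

e^(−qT) = e^(−0.017·1.5) = 0.9748;  e^(−rT) = e^(−0.075·1.5) = 0.8936
Put-call parity: C − P = S·e^(−qT) − K·e^(−rT) = 340·0.9748 − 320·0.8936 = 331.4320 − 285.9520 = 45.4800
P = C − (C − P) = 73.81 − (45.4800) = 28.3300

£28.33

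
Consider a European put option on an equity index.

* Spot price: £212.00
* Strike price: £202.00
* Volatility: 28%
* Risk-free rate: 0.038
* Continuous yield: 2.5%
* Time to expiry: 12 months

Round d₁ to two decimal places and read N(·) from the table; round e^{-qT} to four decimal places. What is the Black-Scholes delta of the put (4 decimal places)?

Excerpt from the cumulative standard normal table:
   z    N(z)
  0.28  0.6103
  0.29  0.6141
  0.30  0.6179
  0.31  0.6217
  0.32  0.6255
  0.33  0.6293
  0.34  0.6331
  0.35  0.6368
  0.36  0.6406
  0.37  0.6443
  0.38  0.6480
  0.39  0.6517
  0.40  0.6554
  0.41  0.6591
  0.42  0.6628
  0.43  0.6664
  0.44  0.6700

-0.3505

T = 1;  σ√T = 0.2800
ln(S/K) + (r − q + σ²/2)T = ln(212/202) + (0.038 − 0.025 + 0.28²/2)·1 = 0.0483 + 0.0522 = 0.1005
d₁ = 0.1005 / 0.2800 = 0.3590 ⇒ 0.36
N(d₁) = N(0.36) = 0.6406
Δ_put = e^(−qT)·(N(d₁) − 1) = 0.9753·(0.6406 − 1) = -0.3505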